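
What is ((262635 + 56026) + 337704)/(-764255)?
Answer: -131273/152851 ≈ -0.85883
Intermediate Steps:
((262635 + 56026) + 337704)/(-764255) = (318661 + 337704)*(-1/764255) = 656365*(-1/764255) = -131273/152851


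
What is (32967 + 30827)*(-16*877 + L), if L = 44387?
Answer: 1936466870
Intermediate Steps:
(32967 + 30827)*(-16*877 + L) = (32967 + 30827)*(-16*877 + 44387) = 63794*(-14032 + 44387) = 63794*30355 = 1936466870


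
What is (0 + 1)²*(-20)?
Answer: -20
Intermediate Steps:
(0 + 1)²*(-20) = 1²*(-20) = 1*(-20) = -20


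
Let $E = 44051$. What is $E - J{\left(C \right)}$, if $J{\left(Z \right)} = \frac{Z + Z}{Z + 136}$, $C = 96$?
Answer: $\frac{1277455}{29} \approx 44050.0$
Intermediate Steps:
$J{\left(Z \right)} = \frac{2 Z}{136 + Z}$
$E - J{\left(C \right)} = 44051 - 2 \cdot 96 \frac{1}{136 + 96} = 44051 - 2 \cdot 96 \cdot \frac{1}{232} = 44051 - \frac{24}{29} = \frac{1277455}{29}$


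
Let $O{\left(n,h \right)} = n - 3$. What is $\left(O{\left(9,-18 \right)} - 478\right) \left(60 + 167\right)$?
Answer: $-107144$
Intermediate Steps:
$O{\left(n,h \right)} = -3 + n$
$\left(O{\left(9,-18 \right)} - 478\right) \left(60 + 167\right) = \left(\left(-3 + 9\right) - 478\right) \left(60 + 167\right) = \left(6 - 478\right) 227 = \left(-472\right) 227 = -107144$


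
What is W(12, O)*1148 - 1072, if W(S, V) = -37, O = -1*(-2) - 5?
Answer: -43548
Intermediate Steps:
O = -3 (O = 2 - 5 = -3)
W(12, O)*1148 - 1072 = -37*1148 - 1072 = -42476 - 1072 = -43548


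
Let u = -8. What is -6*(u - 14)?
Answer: 132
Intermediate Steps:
-6*(u - 14) = -6*(-8 - 14) = -6*(-22) = 132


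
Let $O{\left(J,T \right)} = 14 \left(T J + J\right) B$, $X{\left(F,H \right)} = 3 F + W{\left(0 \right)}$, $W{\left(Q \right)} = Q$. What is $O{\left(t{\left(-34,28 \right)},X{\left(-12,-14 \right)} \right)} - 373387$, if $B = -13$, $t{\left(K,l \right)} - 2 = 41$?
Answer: $-99477$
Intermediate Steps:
$X{\left(F,H \right)} = 3 F$ ($X{\left(F,H \right)} = 3 F + 0 = 3 F$)
$t{\left(K,l \right)} = 43$ ($t{\left(K,l \right)} = 2 + 41 = 43$)
$O{\left(J,T \right)} = - 182 J - 182 J T$ ($O{\left(J,T \right)} = 14 \left(T J + J\right) \left(-13\right) = 14 \left(J T + J\right) \left(-13\right) = 14 \left(J + J T\right) \left(-13\right) = \left(14 J + 14 J T\right) \left(-13\right) = - 182 J - 182 J T$)
$O{\left(t{\left(-34,28 \right)},X{\left(-12,-14 \right)} \right)} - 373387 = \left(-182\right) 43 \left(1 + 3 \left(-12\right)\right) - 373387 = \left(-182\right) 43 \left(1 - 36\right) - 373387 = \left(-182\right) 43 \left(-35\right) - 373387 = 273910 - 373387 = -99477$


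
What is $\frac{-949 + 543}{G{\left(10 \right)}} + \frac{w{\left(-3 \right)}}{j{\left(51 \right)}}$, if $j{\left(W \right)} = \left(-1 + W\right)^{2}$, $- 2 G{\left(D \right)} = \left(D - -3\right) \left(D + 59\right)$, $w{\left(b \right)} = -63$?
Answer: $\frac{1973489}{2242500} \approx 0.88004$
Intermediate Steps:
$G{\left(D \right)} = - \frac{\left(3 + D\right) \left(59 + D\right)}{2}$ ($G{\left(D \right)} = - \frac{\left(D - -3\right) \left(D + 59\right)}{2} = - \frac{\left(D + 3\right) \left(59 + D\right)}{2} = - \frac{\left(3 + D\right) \left(59 + D\right)}{2}$)
$\frac{-949 + 543}{G{\left(10 \right)}} + \frac{w{\left(-3 \right)}}{j{\left(51 \right)}} = \frac{-949 + 543}{- \frac{177}{2} - 310 - \frac{10^{2}}{2}} - \frac{63}{\left(-1 + 51\right)^{2}} = - \frac{406}{- \frac{177}{2} - 310 - 50} - \frac{63}{50^{2}} = - \frac{406}{- \frac{177}{2} - 310 - 50} - \frac{63}{2500} = - \frac{406}{- \frac{897}{2}} - \frac{63}{2500} = \left(-406\right) \left(- \frac{2}{897}\right) - \frac{63}{2500} = \frac{812}{897} - \frac{63}{2500} = \frac{1973489}{2242500}$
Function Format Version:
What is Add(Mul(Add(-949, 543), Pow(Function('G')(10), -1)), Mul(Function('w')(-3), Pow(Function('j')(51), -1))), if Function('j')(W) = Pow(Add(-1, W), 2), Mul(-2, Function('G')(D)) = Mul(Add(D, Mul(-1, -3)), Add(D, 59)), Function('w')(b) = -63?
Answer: Rational(1973489, 2242500) ≈ 0.88004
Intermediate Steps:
Function('G')(D) = Mul(Rational(-1, 2), Add(3, D), Add(59, D)) (Function('G')(D) = Mul(Rational(-1, 2), Mul(Add(D, Mul(-1, -3)), Add(D, 59))) = Mul(Rational(-1, 2), Mul(Add(D, 3), Add(59, D))) = Mul(Rational(-1, 2), Mul(Add(3, D), Add(59, D))) = Mul(Rational(-1, 2), Add(3, D), Add(59, D)))
Add(Mul(Add(-949, 543), Pow(Function('G')(10), -1)), Mul(Function('w')(-3), Pow(Function('j')(51), -1))) = Add(Mul(Add(-949, 543), Pow(Add(Rational(-177, 2), Mul(-31, 10), Mul(Rational(-1, 2), Pow(10, 2))), -1)), Mul(-63, Pow(Pow(Add(-1, 51), 2), -1))) = Add(Mul(-406, Pow(Add(Rational(-177, 2), -310, Mul(Rational(-1, 2), 100)), -1)), Mul(-63, Pow(Pow(50, 2), -1))) = Add(Mul(-406, Pow(Add(Rational(-177, 2), -310, -50), -1)), Mul(-63, Pow(2500, -1))) = Add(Mul(-406, Pow(Rational(-897, 2), -1)), Mul(-63, Rational(1, 2500))) = Add(Mul(-406, Rational(-2, 897)), Rational(-63, 2500)) = Add(Rational(812, 897), Rational(-63, 2500)) = Rational(1973489, 2242500)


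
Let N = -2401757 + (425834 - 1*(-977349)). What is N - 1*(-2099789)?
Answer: 1101215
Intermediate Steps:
N = -998574 (N = -2401757 + (425834 + 977349) = -2401757 + 1403183 = -998574)
N - 1*(-2099789) = -998574 - 1*(-2099789) = -998574 + 2099789 = 1101215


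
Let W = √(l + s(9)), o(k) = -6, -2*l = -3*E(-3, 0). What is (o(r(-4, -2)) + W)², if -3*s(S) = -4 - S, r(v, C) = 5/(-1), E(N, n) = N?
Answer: (36 - I*√6)²/36 ≈ 35.833 - 4.899*I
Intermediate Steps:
r(v, C) = -5 (r(v, C) = 5*(-1) = -5)
l = -9/2 (l = -(-3)*(-3)/2 = -½*9 = -9/2 ≈ -4.5000)
s(S) = 4/3 + S/3 (s(S) = -(-4 - S)/3 = 4/3 + S/3)
W = I*√6/6 (W = √(-9/2 + (4/3 + (⅓)*9)) = √(-9/2 + (4/3 + 3)) = √(-9/2 + 13/3) = √(-⅙) = I*√6/6 ≈ 0.40825*I)
(o(r(-4, -2)) + W)² = (-6 + I*√6/6)²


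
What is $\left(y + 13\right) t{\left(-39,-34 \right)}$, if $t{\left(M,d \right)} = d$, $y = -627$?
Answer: $20876$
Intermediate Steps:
$\left(y + 13\right) t{\left(-39,-34 \right)} = \left(-627 + 13\right) \left(-34\right) = \left(-614\right) \left(-34\right) = 20876$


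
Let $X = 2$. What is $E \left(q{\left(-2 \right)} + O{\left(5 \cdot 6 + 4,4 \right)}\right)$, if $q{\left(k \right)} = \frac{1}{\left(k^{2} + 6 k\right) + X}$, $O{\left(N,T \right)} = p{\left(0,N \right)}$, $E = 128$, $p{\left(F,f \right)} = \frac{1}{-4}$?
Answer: $- \frac{160}{3} \approx -53.333$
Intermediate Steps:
$p{\left(F,f \right)} = - \frac{1}{4}$
$O{\left(N,T \right)} = - \frac{1}{4}$
$q{\left(k \right)} = \frac{1}{2 + k^{2} + 6 k}$ ($q{\left(k \right)} = \frac{1}{\left(k^{2} + 6 k\right) + 2} = \frac{1}{2 + k^{2} + 6 k}$)
$E \left(q{\left(-2 \right)} + O{\left(5 \cdot 6 + 4,4 \right)}\right) = 128 \left(\frac{1}{2 + \left(-2\right)^{2} + 6 \left(-2\right)} - \frac{1}{4}\right) = 128 \left(\frac{1}{2 + 4 - 12} - \frac{1}{4}\right) = 128 \left(\frac{1}{-6} - \frac{1}{4}\right) = 128 \left(- \frac{1}{6} - \frac{1}{4}\right) = 128 \left(- \frac{5}{12}\right) = - \frac{160}{3}$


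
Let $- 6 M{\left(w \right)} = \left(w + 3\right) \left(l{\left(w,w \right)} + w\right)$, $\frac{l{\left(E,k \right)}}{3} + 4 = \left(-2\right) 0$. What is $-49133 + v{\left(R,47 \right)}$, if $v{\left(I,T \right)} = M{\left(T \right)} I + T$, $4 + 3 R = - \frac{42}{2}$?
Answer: $- \frac{419899}{9} \approx -46655.0$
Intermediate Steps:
$l{\left(E,k \right)} = -12$ ($l{\left(E,k \right)} = -12 + 3 \left(\left(-2\right) 0\right) = -12 + 3 \cdot 0 = -12 + 0 = -12$)
$R = - \frac{25}{3}$ ($R = - \frac{4}{3} + \frac{\left(-42\right) \frac{1}{2}}{3} = - \frac{4}{3} + \frac{1}{3} \left(-21\right) = - \frac{4}{3} - 7 = - \frac{25}{3} \approx -8.3333$)
$M{\left(w \right)} = - \frac{\left(-12 + w\right) \left(3 + w\right)}{6}$ ($M{\left(w \right)} = - \frac{\left(w + 3\right) \left(-12 + w\right)}{6} = - \frac{\left(3 + w\right) \left(-12 + w\right)}{6} = - \frac{\left(-12 + w\right) \left(3 + w\right)}{6}$)
$v{\left(I,T \right)} = T + I \left(6 - \frac{T^{2}}{6} + \frac{3 T}{2}\right)$ ($v{\left(I,T \right)} = \left(6 - \frac{T^{2}}{6} + \frac{3 T}{2}\right) I + T = I \left(6 - \frac{T^{2}}{6} + \frac{3 T}{2}\right) + T = T + I \left(6 - \frac{T^{2}}{6} + \frac{3 T}{2}\right)$)
$-49133 + v{\left(R,47 \right)} = -49133 + \left(47 + \frac{1}{6} \left(- \frac{25}{3}\right) \left(36 - 47^{2} + 9 \cdot 47\right)\right) = -49133 + \left(47 + \frac{1}{6} \left(- \frac{25}{3}\right) \left(36 - 2209 + 423\right)\right) = -49133 + \left(47 + \frac{1}{6} \left(- \frac{25}{3}\right) \left(-1750\right)\right) = -49133 + \left(47 + \frac{21875}{9}\right) = -49133 + \frac{22298}{9} = - \frac{419899}{9}$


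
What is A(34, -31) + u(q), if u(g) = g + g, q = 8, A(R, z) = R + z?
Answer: 19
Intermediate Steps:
u(g) = 2*g
A(34, -31) + u(q) = (34 - 31) + 2*8 = 3 + 16 = 19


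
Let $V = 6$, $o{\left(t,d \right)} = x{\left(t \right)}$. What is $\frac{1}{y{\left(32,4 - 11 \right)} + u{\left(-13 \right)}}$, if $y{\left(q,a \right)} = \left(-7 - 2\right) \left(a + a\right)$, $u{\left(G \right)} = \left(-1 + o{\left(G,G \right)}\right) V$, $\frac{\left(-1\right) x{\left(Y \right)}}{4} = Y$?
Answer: $\frac{1}{432} \approx 0.0023148$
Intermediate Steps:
$x{\left(Y \right)} = - 4 Y$
$o{\left(t,d \right)} = - 4 t$
$u{\left(G \right)} = -6 - 24 G$ ($u{\left(G \right)} = \left(-1 - 4 G\right) 6 = -6 - 24 G$)
$y{\left(q,a \right)} = - 18 a$ ($y{\left(q,a \right)} = - 9 \cdot 2 a = - 18 a$)
$\frac{1}{y{\left(32,4 - 11 \right)} + u{\left(-13 \right)}} = \frac{1}{- 18 \left(4 - 11\right) - -306} = \frac{1}{- 18 \left(4 - 11\right) + \left(-6 + 312\right)} = \frac{1}{- 18 \left(4 - 11\right) + 306} = \frac{1}{\left(-18\right) \left(-7\right) + 306} = \frac{1}{126 + 306} = \frac{1}{432}$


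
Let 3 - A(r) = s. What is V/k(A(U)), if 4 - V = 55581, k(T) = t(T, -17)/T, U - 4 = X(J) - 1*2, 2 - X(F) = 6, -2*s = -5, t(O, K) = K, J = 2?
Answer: 55577/34 ≈ 1634.6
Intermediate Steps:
s = 5/2 (s = -½*(-5) = 5/2 ≈ 2.5000)
X(F) = -4 (X(F) = 2 - 1*6 = 2 - 6 = -4)
U = -2 (U = 4 + (-4 - 1*2) = 4 + (-4 - 2) = 4 - 6 = -2)
A(r) = ½ (A(r) = 3 - 1*5/2 = 3 - 5/2 = ½)
k(T) = -17/T
V = -55577 (V = 4 - 1*55581 = 4 - 55581 = -55577)
V/k(A(U)) = -55577/((-17/½)) = -55577/((-17*2)) = -55577/(-34) = -55577*(-1/34) = 55577/34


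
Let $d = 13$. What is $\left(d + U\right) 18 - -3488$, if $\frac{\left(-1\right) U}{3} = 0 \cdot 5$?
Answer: $3722$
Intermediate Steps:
$U = 0$ ($U = - 3 \cdot 0 \cdot 5 = \left(-3\right) 0 = 0$)
$\left(d + U\right) 18 - -3488 = \left(13 + 0\right) 18 - -3488 = 13 \cdot 18 + 3488 = 234 + 3488 = 3722$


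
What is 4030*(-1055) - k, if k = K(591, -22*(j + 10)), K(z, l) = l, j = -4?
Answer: -4251518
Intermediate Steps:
k = -132 (k = -22*(-4 + 10) = -22*6 = -132)
4030*(-1055) - k = 4030*(-1055) - 1*(-132) = -4251650 + 132 = -4251518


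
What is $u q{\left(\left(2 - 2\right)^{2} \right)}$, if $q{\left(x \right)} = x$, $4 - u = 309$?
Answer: $0$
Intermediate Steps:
$u = -305$ ($u = 4 - 309 = -305$)
$u q{\left(\left(2 - 2\right)^{2} \right)} = - 305 \left(2 - 2\right)^{2} = - 305 \cdot 0^{2} = \left(-305\right) 0 = 0$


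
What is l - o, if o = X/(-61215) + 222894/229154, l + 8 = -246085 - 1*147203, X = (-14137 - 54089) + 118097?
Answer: -2758512806765818/7013831055 ≈ -3.9330e+5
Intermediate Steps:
X = 49871 (X = -68226 + 118097 = 49871)
l = -393296 (l = -8 + (-246085 - 1*147203) = -8 + (-246085 - 147203) = -8 - 393288 = -393296)
o = 1108158538/7013831055 (o = 49871/(-61215) + 222894/229154 = 49871*(-1/61215) + 222894*(1/229154) = -49871/61215 + 111447/114577 = 1108158538/7013831055 ≈ 0.15800)
l - o = -393296 - 1*1108158538/7013831055 = -393296 - 1108158538/7013831055 = -2758512806765818/7013831055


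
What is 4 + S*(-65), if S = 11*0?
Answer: 4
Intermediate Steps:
S = 0
4 + S*(-65) = 4 + 0*(-65) = 4 + 0 = 4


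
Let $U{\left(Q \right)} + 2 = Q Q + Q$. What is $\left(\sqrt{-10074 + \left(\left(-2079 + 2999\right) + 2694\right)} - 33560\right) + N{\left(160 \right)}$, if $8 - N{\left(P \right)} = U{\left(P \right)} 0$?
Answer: $-33552 + 2 i \sqrt{1615} \approx -33552.0 + 80.374 i$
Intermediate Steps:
$U{\left(Q \right)} = -2 + Q + Q^{2}$ ($U{\left(Q \right)} = -2 + \left(Q Q + Q\right) = -2 + \left(Q^{2} + Q\right) = -2 + \left(Q + Q^{2}\right) = -2 + Q + Q^{2}$)
$N{\left(P \right)} = 8$ ($N{\left(P \right)} = 8 - \left(-2 + P + P^{2}\right) 0 = 8 - 0 = 8 + 0 = 8$)
$\left(\sqrt{-10074 + \left(\left(-2079 + 2999\right) + 2694\right)} - 33560\right) + N{\left(160 \right)} = \left(\sqrt{-10074 + \left(\left(-2079 + 2999\right) + 2694\right)} - 33560\right) + 8 = \left(\sqrt{-10074 + \left(920 + 2694\right)} - 33560\right) + 8 = \left(\sqrt{-10074 + 3614} - 33560\right) + 8 = \left(\sqrt{-6460} - 33560\right) + 8 = \left(2 i \sqrt{1615} - 33560\right) + 8 = \left(-33560 + 2 i \sqrt{1615}\right) + 8 = -33552 + 2 i \sqrt{1615}$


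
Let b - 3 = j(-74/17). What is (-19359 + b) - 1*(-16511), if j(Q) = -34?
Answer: -2879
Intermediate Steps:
b = -31 (b = 3 - 34 = -31)
(-19359 + b) - 1*(-16511) = (-19359 - 31) - 1*(-16511) = -19390 + 16511 = -2879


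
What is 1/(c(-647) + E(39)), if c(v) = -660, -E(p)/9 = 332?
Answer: -1/3648 ≈ -0.00027412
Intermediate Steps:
E(p) = -2988 (E(p) = -9*332 = -2988)
1/(c(-647) + E(39)) = 1/(-660 - 2988) = 1/(-3648) = -1/3648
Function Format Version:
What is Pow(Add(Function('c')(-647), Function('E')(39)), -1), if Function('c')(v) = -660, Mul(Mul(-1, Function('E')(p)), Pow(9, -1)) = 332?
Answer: Rational(-1, 3648) ≈ -0.00027412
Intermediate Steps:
Function('E')(p) = -2988 (Function('E')(p) = Mul(-9, 332) = -2988)
Pow(Add(Function('c')(-647), Function('E')(39)), -1) = Pow(Add(-660, -2988), -1) = Pow(-3648, -1) = Rational(-1, 3648)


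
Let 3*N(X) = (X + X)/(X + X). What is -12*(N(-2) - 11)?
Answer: 128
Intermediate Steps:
N(X) = ⅓ (N(X) = ((X + X)/(X + X))/3 = ((2*X)/((2*X)))/3 = ((2*X)*(1/(2*X)))/3 = (⅓)*1 = ⅓)
-12*(N(-2) - 11) = -12*(⅓ - 11) = -12*(-32/3) = 128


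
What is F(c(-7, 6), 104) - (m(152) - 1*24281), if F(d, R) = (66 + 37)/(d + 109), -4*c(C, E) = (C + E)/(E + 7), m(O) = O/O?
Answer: 137648676/5669 ≈ 24281.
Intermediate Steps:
m(O) = 1
c(C, E) = -(C + E)/(4*(7 + E)) (c(C, E) = -(C + E)/(4*(E + 7)) = -(C + E)/(4*(7 + E)))
F(d, R) = 103/(109 + d)
F(c(-7, 6), 104) - (m(152) - 1*24281) = 103/(109 + (-1*(-7) - 1*6)/(4*(7 + 6))) - (1 - 1*24281) = 103/(109 + (¼)*(7 - 6)/13) - (1 - 24281) = 103/(109 + (¼)*(1/13)*1) - 1*(-24280) = 103/(109 + 1/52) + 24280 = 103/(5669/52) + 24280 = 103*(52/5669) + 24280 = 5356/5669 + 24280 = 137648676/5669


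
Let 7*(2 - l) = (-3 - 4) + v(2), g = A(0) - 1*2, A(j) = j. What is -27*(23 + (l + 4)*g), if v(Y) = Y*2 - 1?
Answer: -1863/7 ≈ -266.14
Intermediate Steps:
v(Y) = -1 + 2*Y (v(Y) = 2*Y - 1 = -1 + 2*Y)
g = -2 (g = 0 - 1*2 = 0 - 2 = -2)
l = 18/7 (l = 2 - ((-3 - 4) + (-1 + 2*2))/7 = 2 - (-7 + (-1 + 4))/7 = 2 - (-7 + 3)/7 = 2 - 1/7*(-4) = 2 + 4/7 = 18/7 ≈ 2.5714)
-27*(23 + (l + 4)*g) = -27*(23 + (18/7 + 4)*(-2)) = -27*(23 + (46/7)*(-2)) = -27*(23 - 92/7) = -27*69/7 = -1863/7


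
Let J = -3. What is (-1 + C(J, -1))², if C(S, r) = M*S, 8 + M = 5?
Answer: 64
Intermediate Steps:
M = -3 (M = -8 + 5 = -3)
C(S, r) = -3*S
(-1 + C(J, -1))² = (-1 - 3*(-3))² = (-1 + 9)² = 8² = 64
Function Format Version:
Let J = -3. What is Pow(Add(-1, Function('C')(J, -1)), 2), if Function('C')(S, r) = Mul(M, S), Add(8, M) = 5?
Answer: 64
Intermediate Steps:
M = -3 (M = Add(-8, 5) = -3)
Function('C')(S, r) = Mul(-3, S)
Pow(Add(-1, Function('C')(J, -1)), 2) = Pow(Add(-1, Mul(-3, -3)), 2) = Pow(Add(-1, 9), 2) = Pow(8, 2) = 64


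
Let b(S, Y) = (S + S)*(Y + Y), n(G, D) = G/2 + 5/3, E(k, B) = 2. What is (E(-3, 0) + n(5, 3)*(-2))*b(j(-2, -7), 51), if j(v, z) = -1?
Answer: 1292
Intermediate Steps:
n(G, D) = 5/3 + G/2 (n(G, D) = G*(1/2) + 5*(1/3) = G/2 + 5/3 = 5/3 + G/2)
b(S, Y) = 4*S*Y (b(S, Y) = (2*S)*(2*Y) = 4*S*Y)
(E(-3, 0) + n(5, 3)*(-2))*b(j(-2, -7), 51) = (2 + (5/3 + (1/2)*5)*(-2))*(4*(-1)*51) = (2 + (5/3 + 5/2)*(-2))*(-204) = (2 + (25/6)*(-2))*(-204) = (2 - 25/3)*(-204) = -19/3*(-204) = 1292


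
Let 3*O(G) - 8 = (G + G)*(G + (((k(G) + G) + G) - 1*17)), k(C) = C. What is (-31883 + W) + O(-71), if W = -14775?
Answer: -32408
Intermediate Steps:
O(G) = 8/3 + 2*G*(-17 + 4*G)/3 (O(G) = 8/3 + ((G + G)*(G + (((G + G) + G) - 1*17)))/3 = 8/3 + ((2*G)*(G + ((2*G + G) - 17)))/3 = 8/3 + ((2*G)*(G + (3*G - 17)))/3 = 8/3 + ((2*G)*(G + (-17 + 3*G)))/3 = 8/3 + ((2*G)*(-17 + 4*G))/3 = 8/3 + (2*G*(-17 + 4*G))/3 = 8/3 + 2*G*(-17 + 4*G)/3)
(-31883 + W) + O(-71) = (-31883 - 14775) + (8/3 - 34/3*(-71) + (8/3)*(-71)²) = -46658 + (8/3 + 2414/3 + (8/3)*5041) = -46658 + (8/3 + 2414/3 + 40328/3) = -46658 + 14250 = -32408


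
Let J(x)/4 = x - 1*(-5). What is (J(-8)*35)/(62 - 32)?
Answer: -14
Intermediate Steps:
J(x) = 20 + 4*x (J(x) = 4*(x - 1*(-5)) = 4*(x + 5) = 4*(5 + x) = 20 + 4*x)
(J(-8)*35)/(62 - 32) = ((20 + 4*(-8))*35)/(62 - 32) = ((20 - 32)*35)/30 = -12*35*(1/30) = -420*1/30 = -14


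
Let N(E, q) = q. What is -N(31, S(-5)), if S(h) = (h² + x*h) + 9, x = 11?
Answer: 21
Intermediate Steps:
S(h) = 9 + h² + 11*h (S(h) = (h² + 11*h) + 9 = 9 + h² + 11*h)
-N(31, S(-5)) = -(9 + (-5)² + 11*(-5)) = -(9 + 25 - 55) = -1*(-21) = 21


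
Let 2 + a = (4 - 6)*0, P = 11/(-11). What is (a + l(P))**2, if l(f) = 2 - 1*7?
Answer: 49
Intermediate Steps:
P = -1 (P = 11*(-1/11) = -1)
l(f) = -5 (l(f) = 2 - 7 = -5)
a = -2 (a = -2 + (4 - 6)*0 = -2 - 2*0 = -2 + 0 = -2)
(a + l(P))**2 = (-2 - 5)**2 = (-7)**2 = 49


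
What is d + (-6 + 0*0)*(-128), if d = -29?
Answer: 739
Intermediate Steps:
d + (-6 + 0*0)*(-128) = -29 + (-6 + 0*0)*(-128) = -29 + (-6 + 0)*(-128) = -29 - 6*(-128) = -29 + 768 = 739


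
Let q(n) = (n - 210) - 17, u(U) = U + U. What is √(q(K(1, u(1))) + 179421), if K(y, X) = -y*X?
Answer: 2*√44798 ≈ 423.31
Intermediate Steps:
u(U) = 2*U
K(y, X) = -X*y
q(n) = -227 + n (q(n) = (-210 + n) - 17 = -227 + n)
√(q(K(1, u(1))) + 179421) = √((-227 - 1*2*1*1) + 179421) = √((-227 - 1*2*1) + 179421) = √((-227 - 2) + 179421) = √(-229 + 179421) = √179192 = 2*√44798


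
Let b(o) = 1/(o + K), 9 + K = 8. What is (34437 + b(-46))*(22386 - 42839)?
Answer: -33103957714/47 ≈ -7.0434e+8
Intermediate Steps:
K = -1 (K = -9 + 8 = -1)
b(o) = 1/(-1 + o) (b(o) = 1/(o - 1) = 1/(-1 + o))
(34437 + b(-46))*(22386 - 42839) = (34437 + 1/(-1 - 46))*(22386 - 42839) = (34437 + 1/(-47))*(-20453) = (34437 - 1/47)*(-20453) = (1618538/47)*(-20453) = -33103957714/47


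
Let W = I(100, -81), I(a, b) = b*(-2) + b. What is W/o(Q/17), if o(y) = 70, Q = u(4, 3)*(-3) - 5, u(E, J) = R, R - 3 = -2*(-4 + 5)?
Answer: 81/70 ≈ 1.1571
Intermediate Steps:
R = 1 (R = 3 - 2*(-4 + 5) = 3 - 2*1 = 3 - 2 = 1)
u(E, J) = 1
I(a, b) = -b (I(a, b) = -2*b + b = -b)
W = 81 (W = -1*(-81) = 81)
Q = -8 (Q = 1*(-3) - 5 = -3 - 5 = -8)
W/o(Q/17) = 81/70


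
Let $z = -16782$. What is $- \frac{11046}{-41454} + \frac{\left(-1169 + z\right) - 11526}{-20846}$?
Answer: $\frac{4939471}{2939286} \approx 1.6805$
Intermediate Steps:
$- \frac{11046}{-41454} + \frac{\left(-1169 + z\right) - 11526}{-20846} = - \frac{11046}{-41454} + \frac{\left(-1169 - 16782\right) - 11526}{-20846} = \left(-11046\right) \left(- \frac{1}{41454}\right) + \left(-17951 - 11526\right) \left(- \frac{1}{20846}\right) = \frac{263}{987} - - \frac{4211}{2978} = \frac{263}{987} + \frac{4211}{2978} = \frac{4939471}{2939286}$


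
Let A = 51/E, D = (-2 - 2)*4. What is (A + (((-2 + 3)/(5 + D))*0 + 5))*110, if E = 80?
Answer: 4961/8 ≈ 620.13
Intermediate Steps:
D = -16 (D = -4*4 = -16)
A = 51/80 ≈ 0.63750
(A + (((-2 + 3)/(5 + D))*0 + 5))*110 = (51/80 + (((-2 + 3)/(5 - 16))*0 + 5))*110 = (51/80 + ((1/(-11))*0 + 5))*110 = (51/80 + ((1*(-1/11))*0 + 5))*110 = (51/80 + (-1/11*0 + 5))*110 = (51/80 + (0 + 5))*110 = (51/80 + 5)*110 = (451/80)*110 = 4961/8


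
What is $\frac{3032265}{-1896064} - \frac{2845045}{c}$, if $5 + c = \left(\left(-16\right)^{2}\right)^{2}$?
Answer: $- \frac{5593094760595}{124250969984} \approx -45.014$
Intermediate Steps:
$c = 65531$ ($c = -5 + \left(\left(-16\right)^{2}\right)^{2} = -5 + 256^{2} = -5 + 65536 = 65531$)
$\frac{3032265}{-1896064} - \frac{2845045}{c} = \frac{3032265}{-1896064} - \frac{2845045}{65531} = 3032265 \left(- \frac{1}{1896064}\right) - \frac{2845045}{65531} = - \frac{3032265}{1896064} - \frac{2845045}{65531} = - \frac{5593094760595}{124250969984}$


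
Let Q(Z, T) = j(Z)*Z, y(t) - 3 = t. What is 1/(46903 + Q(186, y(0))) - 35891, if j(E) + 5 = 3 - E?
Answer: -428359084/11935 ≈ -35891.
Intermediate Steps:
j(E) = -2 - E (j(E) = -5 + (3 - E) = -2 - E)
y(t) = 3 + t
Q(Z, T) = Z*(-2 - Z) (Q(Z, T) = (-2 - Z)*Z = Z*(-2 - Z))
1/(46903 + Q(186, y(0))) - 35891 = 1/(46903 - 1*186*(2 + 186)) - 35891 = 1/(46903 - 1*186*188) - 35891 = 1/(46903 - 34968) - 35891 = 1/11935 - 35891 = -428359084/11935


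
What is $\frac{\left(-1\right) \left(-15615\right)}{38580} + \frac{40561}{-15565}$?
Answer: $- \frac{88119727}{40033180} \approx -2.2012$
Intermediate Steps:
$\frac{\left(-1\right) \left(-15615\right)}{38580} + \frac{40561}{-15565} = 15615 \cdot \frac{1}{38580} + 40561 \left(- \frac{1}{15565}\right) = \frac{1041}{2572} - \frac{40561}{15565} = - \frac{88119727}{40033180}$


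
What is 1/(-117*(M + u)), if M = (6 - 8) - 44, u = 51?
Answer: -1/585 ≈ -0.0017094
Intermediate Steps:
M = -46 (M = -2 - 44 = -46)
1/(-117*(M + u)) = 1/(-117*(-46 + 51)) = 1/(-117*5) = 1/(-585) = -1/585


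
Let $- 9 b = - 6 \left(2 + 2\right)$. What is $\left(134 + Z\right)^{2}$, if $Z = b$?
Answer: $\frac{168100}{9} \approx 18678.0$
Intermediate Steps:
$b = \frac{8}{3}$ ($b = - \frac{\left(-6\right) \left(2 + 2\right)}{9} = - \frac{\left(-6\right) 4}{9} = \left(- \frac{1}{9}\right) \left(-24\right) = \frac{8}{3} \approx 2.6667$)
$Z = \frac{8}{3} \approx 2.6667$
$\left(134 + Z\right)^{2} = \left(134 + \frac{8}{3}\right)^{2} = \left(\frac{410}{3}\right)^{2} = \frac{168100}{9}$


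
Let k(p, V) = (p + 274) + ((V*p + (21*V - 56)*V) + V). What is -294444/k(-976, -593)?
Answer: -147222/3997655 ≈ -0.036827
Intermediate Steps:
k(p, V) = 274 + V + p + V*p + V*(-56 + 21*V) (k(p, V) = (274 + p) + ((V*p + (-56 + 21*V)*V) + V) = (274 + p) + ((V*p + V*(-56 + 21*V)) + V) = (274 + p) + (V + V*p + V*(-56 + 21*V)) = 274 + V + p + V*p + V*(-56 + 21*V))
-294444/k(-976, -593) = -294444/(274 - 976 - 55*(-593) + 21*(-593)**2 - 593*(-976)) = -294444/(274 - 976 + 32615 + 21*351649 + 578768) = -294444/(274 - 976 + 32615 + 7384629 + 578768) = -294444/7995310 = -294444*1/7995310 = -147222/3997655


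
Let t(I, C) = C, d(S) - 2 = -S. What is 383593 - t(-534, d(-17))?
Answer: 383574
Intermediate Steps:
d(S) = 2 - S
383593 - t(-534, d(-17)) = 383593 - (2 - 1*(-17)) = 383593 - (2 + 17) = 383593 - 1*19 = 383593 - 19 = 383574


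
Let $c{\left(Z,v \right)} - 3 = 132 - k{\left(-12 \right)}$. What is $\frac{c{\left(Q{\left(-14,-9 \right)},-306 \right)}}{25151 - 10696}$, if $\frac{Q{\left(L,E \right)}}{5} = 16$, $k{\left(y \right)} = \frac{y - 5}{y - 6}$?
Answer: $\frac{2413}{260190} \approx 0.009274$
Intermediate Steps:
$k{\left(y \right)} = \frac{-5 + y}{-6 + y}$
$Q{\left(L,E \right)} = 80$ ($Q{\left(L,E \right)} = 5 \cdot 16 = 80$)
$c{\left(Z,v \right)} = \frac{2413}{18}$ ($c{\left(Z,v \right)} = 3 + \left(132 - \frac{-5 - 12}{-6 - 12}\right) = 3 + \left(132 - \frac{1}{-18} \left(-17\right)\right) = 3 + \left(132 - \left(- \frac{1}{18}\right) \left(-17\right)\right) = 3 + \left(132 - \frac{17}{18}\right) = 3 + \frac{2359}{18} = \frac{2413}{18}$)
$\frac{c{\left(Q{\left(-14,-9 \right)},-306 \right)}}{25151 - 10696} = \frac{2413}{18 \left(25151 - 10696\right)} = \frac{2413}{18 \cdot 14455} = \frac{2413}{18} \cdot \frac{1}{14455} = \frac{2413}{260190}$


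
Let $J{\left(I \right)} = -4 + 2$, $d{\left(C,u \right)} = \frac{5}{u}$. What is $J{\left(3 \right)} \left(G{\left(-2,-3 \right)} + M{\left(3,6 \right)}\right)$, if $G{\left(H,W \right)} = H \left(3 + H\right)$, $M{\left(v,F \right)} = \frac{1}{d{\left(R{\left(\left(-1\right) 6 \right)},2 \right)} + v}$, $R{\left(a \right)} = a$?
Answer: $\frac{40}{11} \approx 3.6364$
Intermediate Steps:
$J{\left(I \right)} = -2$
$M{\left(v,F \right)} = \frac{1}{\frac{5}{2} + v}$
$J{\left(3 \right)} \left(G{\left(-2,-3 \right)} + M{\left(3,6 \right)}\right) = - 2 \left(- 2 \left(3 - 2\right) + \frac{2}{5 + 2 \cdot 3}\right) = - 2 \left(\left(-2\right) 1 + \frac{2}{5 + 6}\right) = - 2 \left(-2 + \frac{2}{11}\right) = \left(-2\right) \left(- \frac{20}{11}\right) = \frac{40}{11}$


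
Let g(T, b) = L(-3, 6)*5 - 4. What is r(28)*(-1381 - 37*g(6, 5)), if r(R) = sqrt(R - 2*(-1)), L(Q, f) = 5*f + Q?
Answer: -6228*sqrt(30) ≈ -34112.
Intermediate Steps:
L(Q, f) = Q + 5*f
g(T, b) = 131 (g(T, b) = (-3 + 5*6)*5 - 4 = (-3 + 30)*5 - 4 = 27*5 - 4 = 135 - 4 = 131)
r(R) = sqrt(2 + R) (r(R) = sqrt(R + 2) = sqrt(2 + R))
r(28)*(-1381 - 37*g(6, 5)) = sqrt(2 + 28)*(-1381 - 37*131) = sqrt(30)*(-1381 - 4847) = sqrt(30)*(-6228) = -6228*sqrt(30)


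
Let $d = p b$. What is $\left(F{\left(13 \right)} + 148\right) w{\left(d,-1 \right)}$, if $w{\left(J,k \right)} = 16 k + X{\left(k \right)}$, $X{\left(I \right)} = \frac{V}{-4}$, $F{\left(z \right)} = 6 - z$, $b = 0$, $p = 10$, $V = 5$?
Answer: $- \frac{9729}{4} \approx -2432.3$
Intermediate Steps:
$X{\left(I \right)} = - \frac{5}{4}$ ($X{\left(I \right)} = \frac{5}{-4} = 5 \left(- \frac{1}{4}\right) = - \frac{5}{4}$)
$d = 0$ ($d = 10 \cdot 0 = 0$)
$w{\left(J,k \right)} = - \frac{5}{4} + 16 k$ ($w{\left(J,k \right)} = 16 k - \frac{5}{4} = - \frac{5}{4} + 16 k$)
$\left(F{\left(13 \right)} + 148\right) w{\left(d,-1 \right)} = \left(\left(6 - 13\right) + 148\right) \left(- \frac{5}{4} + 16 \left(-1\right)\right) = \left(\left(6 - 13\right) + 148\right) \left(- \frac{5}{4} - 16\right) = \left(-7 + 148\right) \left(- \frac{69}{4}\right) = 141 \left(- \frac{69}{4}\right) = - \frac{9729}{4}$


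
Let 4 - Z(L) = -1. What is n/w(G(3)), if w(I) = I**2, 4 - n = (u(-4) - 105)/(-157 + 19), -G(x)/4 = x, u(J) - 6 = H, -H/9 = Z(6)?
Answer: 17/828 ≈ 0.020531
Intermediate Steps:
Z(L) = 5 (Z(L) = 4 - 1*(-1) = 4 + 1 = 5)
H = -45 (H = -9*5 = -45)
u(J) = -39 (u(J) = 6 - 45 = -39)
G(x) = -4*x
n = 68/23 (n = 4 - (-39 - 105)/(-157 + 19) = 4 - (-144)/(-138) = 4 - (-144)*(-1)/138 = 4 - 1*24/23 = 4 - 24/23 = 68/23 ≈ 2.9565)
n/w(G(3)) = 68/(23*((-4*3)**2)) = 68/(23*((-12)**2)) = (68/23)/144 = (68/23)*(1/144) = 17/828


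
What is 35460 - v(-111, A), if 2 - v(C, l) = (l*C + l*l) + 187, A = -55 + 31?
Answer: 38885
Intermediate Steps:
A = -24
v(C, l) = -185 - l**2 - C*l (v(C, l) = 2 - ((l*C + l*l) + 187) = 2 - ((C*l + l**2) + 187) = 2 - ((l**2 + C*l) + 187) = 2 - (187 + l**2 + C*l) = 2 + (-187 - l**2 - C*l) = -185 - l**2 - C*l)
35460 - v(-111, A) = 35460 - (-185 - 1*(-24)**2 - 1*(-111)*(-24)) = 35460 - (-185 - 1*576 - 2664) = 35460 - (-185 - 576 - 2664) = 35460 - 1*(-3425) = 35460 + 3425 = 38885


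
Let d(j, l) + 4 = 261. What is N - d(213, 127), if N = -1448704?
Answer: -1448961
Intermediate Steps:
d(j, l) = 257 (d(j, l) = -4 + 261 = 257)
N - d(213, 127) = -1448704 - 1*257 = -1448704 - 257 = -1448961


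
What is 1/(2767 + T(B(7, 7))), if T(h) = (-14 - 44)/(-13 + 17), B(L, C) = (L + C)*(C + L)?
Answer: 2/5505 ≈ 0.00036331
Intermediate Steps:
B(L, C) = (C + L)**2 (B(L, C) = (C + L)*(C + L) = (C + L)**2)
T(h) = -29/2 (T(h) = -58/4 = -58*1/4 = -29/2)
1/(2767 + T(B(7, 7))) = 1/(2767 - 29/2) = 1/(5505/2) = 2/5505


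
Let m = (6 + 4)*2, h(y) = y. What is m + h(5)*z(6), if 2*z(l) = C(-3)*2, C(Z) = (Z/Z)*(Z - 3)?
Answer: -10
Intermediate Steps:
C(Z) = -3 + Z (C(Z) = 1*(-3 + Z) = -3 + Z)
z(l) = -6 (z(l) = ((-3 - 3)*2)/2 = (-6*2)/2 = (½)*(-12) = -6)
m = 20 (m = 10*2 = 20)
m + h(5)*z(6) = 20 + 5*(-6) = 20 - 30 = -10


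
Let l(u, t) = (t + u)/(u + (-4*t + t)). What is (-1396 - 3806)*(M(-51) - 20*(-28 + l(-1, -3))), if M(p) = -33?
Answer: -2793474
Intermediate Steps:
l(u, t) = (t + u)/(u - 3*t)
(-1396 - 3806)*(M(-51) - 20*(-28 + l(-1, -3))) = (-1396 - 3806)*(-33 - 20*(-28 + (-1*(-3) - 1*(-1))/(-1*(-1) + 3*(-3)))) = -5202*(-33 - 20*(-28 + (3 + 1)/(1 - 9))) = -5202*(-33 - 20*(-28 + 4/(-8))) = -5202*(-33 - 20*(-28 - 1/8*4)) = -5202*(-33 - 20*(-28 - 1/2)) = -5202*(-33 - 20*(-57/2)) = -5202*(-33 + 570) = -5202*537 = -2793474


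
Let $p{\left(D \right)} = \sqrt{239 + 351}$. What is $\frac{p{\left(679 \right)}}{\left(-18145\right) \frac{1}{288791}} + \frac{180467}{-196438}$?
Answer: $- \frac{180467}{196438} - \frac{288791 \sqrt{590}}{18145} \approx -387.51$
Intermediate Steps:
$p{\left(D \right)} = \sqrt{590}$
$\frac{p{\left(679 \right)}}{\left(-18145\right) \frac{1}{288791}} + \frac{180467}{-196438} = \frac{\sqrt{590}}{\left(-18145\right) \frac{1}{288791}} + \frac{180467}{-196438} = \frac{\sqrt{590}}{\left(-18145\right) \frac{1}{288791}} + 180467 \left(- \frac{1}{196438}\right) = \frac{\sqrt{590}}{- \frac{18145}{288791}} - \frac{180467}{196438} = \sqrt{590} \left(- \frac{288791}{18145}\right) - \frac{180467}{196438} = - \frac{288791 \sqrt{590}}{18145} - \frac{180467}{196438} = - \frac{180467}{196438} - \frac{288791 \sqrt{590}}{18145}$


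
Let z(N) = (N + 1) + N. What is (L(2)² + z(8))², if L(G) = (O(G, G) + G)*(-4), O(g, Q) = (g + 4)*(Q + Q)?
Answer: 117353889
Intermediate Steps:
O(g, Q) = 2*Q*(4 + g) (O(g, Q) = (4 + g)*(2*Q) = 2*Q*(4 + g))
z(N) = 1 + 2*N (z(N) = (1 + N) + N = 1 + 2*N)
L(G) = -4*G - 8*G*(4 + G) (L(G) = (2*G*(4 + G) + G)*(-4) = (G + 2*G*(4 + G))*(-4) = -4*G - 8*G*(4 + G))
(L(2)² + z(8))² = ((4*2*(-9 - 2*2))² + (1 + 2*8))² = ((4*2*(-9 - 4))² + (1 + 16))² = ((4*2*(-13))² + 17)² = ((-104)² + 17)² = (10816 + 17)² = 10833² = 117353889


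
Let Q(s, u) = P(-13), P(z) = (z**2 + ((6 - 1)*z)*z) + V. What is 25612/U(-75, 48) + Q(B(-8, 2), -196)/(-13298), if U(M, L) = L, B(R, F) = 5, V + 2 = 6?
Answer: 42567439/79788 ≈ 533.51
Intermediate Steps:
V = 4 (V = -2 + 6 = 4)
P(z) = 4 + 6*z**2 (P(z) = (z**2 + ((6 - 1)*z)*z) + 4 = (z**2 + (5*z)*z) + 4 = (z**2 + 5*z**2) + 4 = 6*z**2 + 4 = 4 + 6*z**2)
Q(s, u) = 1018 (Q(s, u) = 4 + 6*(-13)**2 = 4 + 6*169 = 4 + 1014 = 1018)
25612/U(-75, 48) + Q(B(-8, 2), -196)/(-13298) = 25612/48 + 1018/(-13298) = 25612*(1/48) + 1018*(-1/13298) = 6403/12 - 509/6649 = 42567439/79788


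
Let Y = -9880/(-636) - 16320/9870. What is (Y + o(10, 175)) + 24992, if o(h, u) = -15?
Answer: 1307297981/52311 ≈ 24991.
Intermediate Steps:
Y = 726134/52311 (Y = -9880*(-1/636) - 16320*1/9870 = 2470/159 - 544/329 = 726134/52311 ≈ 13.881)
(Y + o(10, 175)) + 24992 = (726134/52311 - 15) + 24992 = -58531/52311 + 24992 = 1307297981/52311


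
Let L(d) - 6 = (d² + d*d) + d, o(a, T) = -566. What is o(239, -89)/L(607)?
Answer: -566/737511 ≈ -0.00076745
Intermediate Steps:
L(d) = 6 + d + 2*d² (L(d) = 6 + ((d² + d*d) + d) = 6 + ((d² + d²) + d) = 6 + (2*d² + d) = 6 + (d + 2*d²) = 6 + d + 2*d²)
o(239, -89)/L(607) = -566/(6 + 607 + 2*607²) = -566/(6 + 607 + 2*368449) = -566/(6 + 607 + 736898) = -566/737511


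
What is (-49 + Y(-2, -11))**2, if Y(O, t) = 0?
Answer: 2401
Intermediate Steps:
(-49 + Y(-2, -11))**2 = (-49 + 0)**2 = (-49)**2 = 2401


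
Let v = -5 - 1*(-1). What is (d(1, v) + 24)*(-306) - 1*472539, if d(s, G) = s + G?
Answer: -478965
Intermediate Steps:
v = -4 (v = -5 + 1 = -4)
d(s, G) = G + s
(d(1, v) + 24)*(-306) - 1*472539 = ((-4 + 1) + 24)*(-306) - 1*472539 = (-3 + 24)*(-306) - 472539 = 21*(-306) - 472539 = -6426 - 472539 = -478965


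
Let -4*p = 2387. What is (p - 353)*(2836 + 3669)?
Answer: -24712495/4 ≈ -6.1781e+6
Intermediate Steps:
p = -2387/4 (p = -1/4*2387 = -2387/4 ≈ -596.75)
(p - 353)*(2836 + 3669) = (-2387/4 - 353)*(2836 + 3669) = -3799/4*6505 = -24712495/4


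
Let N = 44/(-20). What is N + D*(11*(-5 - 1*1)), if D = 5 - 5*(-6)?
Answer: -11561/5 ≈ -2312.2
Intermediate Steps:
N = -11/5 (N = 44*(-1/20) = -11/5 ≈ -2.2000)
D = 35 (D = 5 + 30 = 35)
N + D*(11*(-5 - 1*1)) = -11/5 + 35*(11*(-5 - 1*1)) = -11/5 + 35*(11*(-5 - 1)) = -11/5 + 35*(11*(-6)) = -11/5 + 35*(-66) = -11/5 - 2310 = -11561/5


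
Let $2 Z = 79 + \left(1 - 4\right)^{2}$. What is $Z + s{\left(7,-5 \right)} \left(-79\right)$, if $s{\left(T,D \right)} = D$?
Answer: $439$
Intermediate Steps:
$Z = 44$ ($Z = \frac{79 + \left(1 - 4\right)^{2}}{2} = \frac{79 + \left(-3\right)^{2}}{2} = \frac{79 + 9}{2} = \frac{1}{2} \cdot 88 = 44$)
$Z + s{\left(7,-5 \right)} \left(-79\right) = 44 - -395 = 44 + 395 = 439$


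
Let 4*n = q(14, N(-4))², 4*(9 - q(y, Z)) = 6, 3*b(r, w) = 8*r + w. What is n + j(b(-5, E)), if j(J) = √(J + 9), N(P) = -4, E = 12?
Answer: 225/16 + I*√3/3 ≈ 14.063 + 0.57735*I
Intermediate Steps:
b(r, w) = w/3 + 8*r/3 (b(r, w) = (8*r + w)/3 = (w + 8*r)/3 = w/3 + 8*r/3)
q(y, Z) = 15/2 (q(y, Z) = 9 - ¼*6 = 9 - 3/2 = 15/2)
j(J) = √(9 + J)
n = 225/16 (n = (15/2)²/4 = (¼)*(225/4) = 225/16 ≈ 14.063)
n + j(b(-5, E)) = 225/16 + √(9 + ((⅓)*12 + (8/3)*(-5))) = 225/16 + √(9 + (4 - 40/3)) = 225/16 + √(9 - 28/3) = 225/16 + √(-⅓) = 225/16 + I*√3/3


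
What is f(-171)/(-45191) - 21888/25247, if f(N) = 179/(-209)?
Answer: -206725867859/238455869993 ≈ -0.86694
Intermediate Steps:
f(N) = -179/209 (f(N) = 179*(-1/209) = -179/209)
f(-171)/(-45191) - 21888/25247 = -179/209/(-45191) - 21888/25247 = -179/209*(-1/45191) - 21888*1/25247 = 179/9444919 - 21888/25247 = -206725867859/238455869993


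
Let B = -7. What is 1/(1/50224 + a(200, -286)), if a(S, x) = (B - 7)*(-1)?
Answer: 50224/703137 ≈ 0.071428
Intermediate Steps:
a(S, x) = 14 (a(S, x) = (-7 - 7)*(-1) = -14*(-1) = 14)
1/(1/50224 + a(200, -286)) = 1/(1/50224 + 14) = 1/(703137/50224) = 50224/703137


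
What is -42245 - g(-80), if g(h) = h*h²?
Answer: 469755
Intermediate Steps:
g(h) = h³
-42245 - g(-80) = -42245 - 1*(-80)³ = -42245 - 1*(-512000) = -42245 + 512000 = 469755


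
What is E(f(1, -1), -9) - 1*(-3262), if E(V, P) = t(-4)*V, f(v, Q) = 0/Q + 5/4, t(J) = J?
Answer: 3257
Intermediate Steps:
f(v, Q) = 5/4 (f(v, Q) = 0 + 5*(¼) = 0 + 5/4 = 5/4)
E(V, P) = -4*V
E(f(1, -1), -9) - 1*(-3262) = -4*5/4 - 1*(-3262) = -5 + 3262 = 3257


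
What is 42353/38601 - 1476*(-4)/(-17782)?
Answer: 262610371/343201491 ≈ 0.76518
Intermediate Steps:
42353/38601 - 1476*(-4)/(-17782) = 42353*(1/38601) + 5904*(-1/17782) = 42353/38601 - 2952/8891 = 262610371/343201491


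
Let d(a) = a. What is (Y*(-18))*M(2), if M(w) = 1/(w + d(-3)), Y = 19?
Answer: 342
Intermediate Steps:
M(w) = 1/(-3 + w) (M(w) = 1/(w - 3) = 1/(-3 + w))
(Y*(-18))*M(2) = (19*(-18))/(-3 + 2) = -342/(-1) = -342*(-1) = 342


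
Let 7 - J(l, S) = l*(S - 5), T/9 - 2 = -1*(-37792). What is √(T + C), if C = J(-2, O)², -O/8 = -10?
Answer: √364795 ≈ 603.98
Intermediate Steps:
O = 80 (O = -8*(-10) = 80)
T = 340146 (T = 18 + 9*(-1*(-37792)) = 18 + 9*37792 = 18 + 340128 = 340146)
J(l, S) = 7 - l*(-5 + S) (J(l, S) = 7 - l*(S - 5) = 7 - l*(-5 + S))
C = 24649 (C = (7 + 5*(-2) - 1*80*(-2))² = (7 - 10 + 160)² = 157² = 24649)
√(T + C) = √(340146 + 24649) = √364795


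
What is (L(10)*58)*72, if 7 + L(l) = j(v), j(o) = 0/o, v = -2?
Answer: -29232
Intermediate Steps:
j(o) = 0
L(l) = -7 (L(l) = -7 + 0 = -7)
(L(10)*58)*72 = -7*58*72 = -406*72 = -29232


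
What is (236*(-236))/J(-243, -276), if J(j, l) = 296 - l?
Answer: -13924/143 ≈ -97.371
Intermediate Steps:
(236*(-236))/J(-243, -276) = (236*(-236))/(296 - 1*(-276)) = -55696/(296 + 276) = -55696/572 = -55696*1/572 = -13924/143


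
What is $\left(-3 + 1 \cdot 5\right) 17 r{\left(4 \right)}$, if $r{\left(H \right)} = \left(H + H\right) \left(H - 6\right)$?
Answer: $-544$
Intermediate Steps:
$r{\left(H \right)} = 2 H \left(-6 + H\right)$
$\left(-3 + 1 \cdot 5\right) 17 r{\left(4 \right)} = \left(-3 + 1 \cdot 5\right) 17 \cdot 2 \cdot 4 \left(-6 + 4\right) = \left(-3 + 5\right) 17 \cdot 2 \cdot 4 \left(-2\right) = 2 \cdot 17 \left(-16\right) = 34 \left(-16\right) = -544$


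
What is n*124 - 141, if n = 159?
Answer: 19575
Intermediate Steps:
n*124 - 141 = 159*124 - 141 = 19716 - 141 = 19575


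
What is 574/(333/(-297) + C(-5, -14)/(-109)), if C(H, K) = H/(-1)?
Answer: -1032339/2099 ≈ -491.82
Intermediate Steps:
C(H, K) = -H (C(H, K) = H*(-1) = -H)
574/(333/(-297) + C(-5, -14)/(-109)) = 574/(333/(-297) - 1*(-5)/(-109)) = 574/(333*(-1/297) + 5*(-1/109)) = 574/(-37/33 - 5/109) = 574/(-4198/3597) = 574*(-3597/4198) = -1032339/2099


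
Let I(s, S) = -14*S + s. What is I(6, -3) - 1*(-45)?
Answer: 93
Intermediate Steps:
I(s, S) = s - 14*S
I(6, -3) - 1*(-45) = (6 - 14*(-3)) - 1*(-45) = (6 + 42) + 45 = 48 + 45 = 93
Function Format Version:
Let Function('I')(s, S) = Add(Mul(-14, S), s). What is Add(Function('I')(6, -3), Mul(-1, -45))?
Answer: 93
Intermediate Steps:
Function('I')(s, S) = Add(s, Mul(-14, S))
Add(Function('I')(6, -3), Mul(-1, -45)) = Add(Add(6, Mul(-14, -3)), Mul(-1, -45)) = Add(Add(6, 42), 45) = Add(48, 45) = 93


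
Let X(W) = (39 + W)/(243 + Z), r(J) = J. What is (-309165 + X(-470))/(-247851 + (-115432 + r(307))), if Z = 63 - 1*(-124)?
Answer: 132941381/156079680 ≈ 0.85175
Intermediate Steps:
Z = 187 (Z = 63 + 124 = 187)
X(W) = 39/430 + W/430 (X(W) = (39 + W)/(243 + 187) = (39 + W)/430 = (39 + W)*(1/430) = 39/430 + W/430)
(-309165 + X(-470))/(-247851 + (-115432 + r(307))) = (-309165 + (39/430 + (1/430)*(-470)))/(-247851 + (-115432 + 307)) = (-309165 + (39/430 - 47/43))/(-247851 - 115125) = (-309165 - 431/430)/(-362976) = -132941381/430*(-1/362976) = 132941381/156079680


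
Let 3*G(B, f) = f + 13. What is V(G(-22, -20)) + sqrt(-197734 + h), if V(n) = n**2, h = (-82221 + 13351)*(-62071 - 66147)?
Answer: 49/9 + sqrt(8830175926) ≈ 93975.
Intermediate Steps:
G(B, f) = 13/3 + f/3 (G(B, f) = (f + 13)/3 = (13 + f)/3 = 13/3 + f/3)
h = 8830373660 (h = -68870*(-128218) = 8830373660)
V(G(-22, -20)) + sqrt(-197734 + h) = (13/3 + (1/3)*(-20))**2 + sqrt(-197734 + 8830373660) = (13/3 - 20/3)**2 + sqrt(8830175926) = (-7/3)**2 + sqrt(8830175926) = 49/9 + sqrt(8830175926)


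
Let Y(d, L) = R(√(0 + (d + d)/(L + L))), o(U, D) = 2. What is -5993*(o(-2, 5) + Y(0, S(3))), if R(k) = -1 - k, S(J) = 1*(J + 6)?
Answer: -5993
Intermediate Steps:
S(J) = 6 + J (S(J) = 1*(6 + J) = 6 + J)
Y(d, L) = -1 - √(d/L) (Y(d, L) = -1 - √(0 + (d + d)/(L + L)) = -1 - √(0 + (2*d)/((2*L))) = -1 - √(0 + (2*d)*(1/(2*L))) = -1 - √(0 + d/L) = -1 - √(d/L))
-5993*(o(-2, 5) + Y(0, S(3))) = -5993*(2 + (-1 - √(0/(6 + 3)))) = -5993*(2 + (-1 - √(0/9))) = -5993*(2 + (-1 - √(0*(⅑)))) = -5993*(2 + (-1 - √0)) = -5993*(2 + (-1 - 1*0)) = -5993*(2 + (-1 + 0)) = -5993*(2 - 1) = -5993*1 = -5993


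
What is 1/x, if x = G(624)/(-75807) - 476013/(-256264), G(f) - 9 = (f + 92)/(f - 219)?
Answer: 7867775044440/14613355016551 ≈ 0.53840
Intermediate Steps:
G(f) = 9 + (92 + f)/(-219 + f) (G(f) = 9 + (f + 92)/(f - 219) = 9 + (92 + f)/(-219 + f))
x = 14613355016551/7867775044440 (x = ((-1879 + 10*624)/(-219 + 624))/(-75807) - 476013/(-256264) = ((-1879 + 6240)/405)*(-1/75807) - 476013*(-1/256264) = ((1/405)*4361)*(-1/75807) + 476013/256264 = (4361/405)*(-1/75807) + 476013/256264 = -4361/30701835 + 476013/256264 = 14613355016551/7867775044440 ≈ 1.8574)
1/x = 1/(14613355016551/7867775044440) = 7867775044440/14613355016551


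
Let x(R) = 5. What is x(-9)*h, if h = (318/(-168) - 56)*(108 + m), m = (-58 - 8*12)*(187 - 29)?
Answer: 49083880/7 ≈ 7.0120e+6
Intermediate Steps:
m = -24332 (m = (-58 - 96)*158 = -154*158 = -24332)
h = 9816776/7 (h = (318/(-168) - 56)*(108 - 24332) = (318*(-1/168) - 56)*(-24224) = (-53/28 - 56)*(-24224) = -1621/28*(-24224) = 9816776/7 ≈ 1.4024e+6)
x(-9)*h = 5*(9816776/7) = 49083880/7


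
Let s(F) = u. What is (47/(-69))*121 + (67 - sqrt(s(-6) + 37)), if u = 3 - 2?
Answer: -1064/69 - sqrt(38) ≈ -21.585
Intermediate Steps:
u = 1
s(F) = 1
(47/(-69))*121 + (67 - sqrt(s(-6) + 37)) = (47/(-69))*121 + (67 - sqrt(1 + 37)) = (47*(-1/69))*121 + (67 - sqrt(38)) = -47/69*121 + (67 - sqrt(38)) = -5687/69 + (67 - sqrt(38)) = -1064/69 - sqrt(38)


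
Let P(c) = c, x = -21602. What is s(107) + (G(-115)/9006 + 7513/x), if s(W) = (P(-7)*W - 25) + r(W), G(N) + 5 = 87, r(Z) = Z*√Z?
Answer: -75322871201/97273806 + 107*√107 ≈ 332.48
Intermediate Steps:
r(Z) = Z^(3/2)
G(N) = 82 (G(N) = -5 + 87 = 82)
s(W) = -25 + W^(3/2) - 7*W (s(W) = (-7*W - 25) + W^(3/2) = (-25 - 7*W) + W^(3/2) = -25 + W^(3/2) - 7*W)
s(107) + (G(-115)/9006 + 7513/x) = (-25 + 107^(3/2) - 7*107) + (82/9006 + 7513/(-21602)) = (-25 + 107*√107 - 749) + (82*(1/9006) + 7513*(-1/21602)) = (-774 + 107*√107) + (41/4503 - 7513/21602) = (-774 + 107*√107) - 32945357/97273806 = -75322871201/97273806 + 107*√107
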